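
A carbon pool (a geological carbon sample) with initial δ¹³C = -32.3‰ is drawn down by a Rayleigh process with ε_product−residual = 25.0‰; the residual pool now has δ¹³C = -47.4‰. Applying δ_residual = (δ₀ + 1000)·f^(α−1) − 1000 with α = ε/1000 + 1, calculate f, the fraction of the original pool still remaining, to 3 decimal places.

α − 1 = ε/1000 = 0.0250
(δ_res + 1000)/(δ₀ + 1000) = (-47.4 + 1000)/(-32.3 + 1000) = 952.6/967.7 = 0.984396
f = 0.984396^(1/0.0250) = exp(ln(0.984396)/0.0250) = exp(-0.01573/0.0250)
f = exp(-0.6291) = 0.5331

0.533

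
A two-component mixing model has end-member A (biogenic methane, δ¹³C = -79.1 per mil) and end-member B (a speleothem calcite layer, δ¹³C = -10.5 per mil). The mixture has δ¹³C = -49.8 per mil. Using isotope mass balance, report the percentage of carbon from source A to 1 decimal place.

57.3%

δ_mix = f_A·δ_A + (1 − f_A)·δ_B  ⇒  f_A = (δ_mix − δ_B)/(δ_A − δ_B)
f_A = (-49.8 − (-10.5)) / (-79.1 − (-10.5))
f_A = -39.3 / -68.6 = 0.5729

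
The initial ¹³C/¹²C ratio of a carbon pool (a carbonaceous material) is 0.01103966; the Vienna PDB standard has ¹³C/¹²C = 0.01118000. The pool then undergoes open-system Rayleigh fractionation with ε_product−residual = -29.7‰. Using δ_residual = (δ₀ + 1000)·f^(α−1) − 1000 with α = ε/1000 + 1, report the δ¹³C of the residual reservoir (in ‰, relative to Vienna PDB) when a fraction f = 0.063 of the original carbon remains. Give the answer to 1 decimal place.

δ₀ = (0.01103966/0.01118000 − 1)×1000 = (0.987447 − 1)×1000 = -12.553‰
α − 1 = ε/1000 = -0.0297
f^(α−1) = 0.063^(-0.0297) = 1.085574
δ_res = (-12.553 + 1000) × 1.085574 − 1000 = 1071.947 − 1000 = 71.95‰

71.9‰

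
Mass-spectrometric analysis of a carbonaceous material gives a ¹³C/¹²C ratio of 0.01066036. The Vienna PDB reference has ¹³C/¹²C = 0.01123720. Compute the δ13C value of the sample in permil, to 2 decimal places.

δ13C = (R_sample / R_standard − 1) × 1000
R_sample / R_standard = 0.01066036 / 0.01123720 = 0.948667
δ13C = (0.948667 − 1) × 1000 = -51.333 permil

-51.33 permil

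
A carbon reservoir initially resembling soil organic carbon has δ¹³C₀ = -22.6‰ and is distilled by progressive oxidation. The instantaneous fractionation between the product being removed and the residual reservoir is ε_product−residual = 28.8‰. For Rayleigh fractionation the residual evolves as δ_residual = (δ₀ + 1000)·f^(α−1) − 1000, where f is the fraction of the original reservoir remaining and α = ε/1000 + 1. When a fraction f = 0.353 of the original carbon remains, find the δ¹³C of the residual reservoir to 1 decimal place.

-51.5‰

Rayleigh residual: δ_res = (δ₀ + 1000)·f^(α−1) − 1000
α = ε/1000 + 1 = 1.02880, so α − 1 = 0.02880
f^(α−1) = 0.353^(0.02880) = 0.970456
δ_res = (-22.6 + 1000) × 0.970456 − 1000 = 948.524 − 1000 = -51.48‰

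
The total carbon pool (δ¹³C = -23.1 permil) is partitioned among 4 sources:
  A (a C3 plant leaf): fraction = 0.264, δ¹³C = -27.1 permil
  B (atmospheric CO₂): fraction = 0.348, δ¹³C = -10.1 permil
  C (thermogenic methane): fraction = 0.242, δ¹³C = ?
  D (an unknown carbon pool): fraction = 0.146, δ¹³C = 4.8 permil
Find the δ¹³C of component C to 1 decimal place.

Isotope mass balance: δ_bulk = Σ fᵢ·δᵢ.
-23.1 = 0.264×(-27.1) + 0.348×(-10.1) + 0.242×δ_C + 0.146×(4.8)
0.242·δ_C = -23.1 − (-9.968) = -13.132
δ_C = -13.132 / 0.242 = -54.26 permil

-54.3 permil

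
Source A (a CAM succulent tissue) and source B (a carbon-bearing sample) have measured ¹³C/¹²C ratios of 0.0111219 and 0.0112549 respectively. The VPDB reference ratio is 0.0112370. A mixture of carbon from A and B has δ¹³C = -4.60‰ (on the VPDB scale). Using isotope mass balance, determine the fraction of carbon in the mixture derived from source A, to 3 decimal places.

0.523

δ_A = (0.0111219/0.0112370 − 1)×1000 = (0.989757 − 1)×1000 = -10.243‰
δ_B = (0.0112549/0.0112370 − 1)×1000 = (1.001593 − 1)×1000 = 1.593‰
f_A = (δ_mix − δ_B)/(δ_A − δ_B) = (-4.60 − (1.593))/(-10.243 − (1.593))
f_A = -6.193 / -11.836 = 0.5232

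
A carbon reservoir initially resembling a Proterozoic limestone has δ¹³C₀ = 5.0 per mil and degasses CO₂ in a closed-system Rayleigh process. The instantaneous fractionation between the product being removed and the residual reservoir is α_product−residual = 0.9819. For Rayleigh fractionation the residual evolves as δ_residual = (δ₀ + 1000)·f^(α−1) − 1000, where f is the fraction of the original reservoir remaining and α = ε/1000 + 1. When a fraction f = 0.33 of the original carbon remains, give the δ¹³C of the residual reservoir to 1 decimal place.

25.4 per mil

Rayleigh residual: δ_res = (δ₀ + 1000)·f^(α−1) − 1000
α − 1 = -0.01810
f^(α−1) = 0.33^(-0.01810) = 1.020269
δ_res = (5.0 + 1000) × 1.020269 − 1000 = 1025.371 − 1000 = 25.37 per mil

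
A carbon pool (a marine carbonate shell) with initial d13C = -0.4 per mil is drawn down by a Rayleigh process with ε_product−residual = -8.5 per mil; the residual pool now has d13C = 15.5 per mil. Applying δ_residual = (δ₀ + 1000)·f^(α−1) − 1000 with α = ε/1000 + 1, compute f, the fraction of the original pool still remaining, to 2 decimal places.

0.16

α − 1 = ε/1000 = -0.0085
(δ_res + 1000)/(δ₀ + 1000) = (15.5 + 1000)/(-0.4 + 1000) = 1015.5/999.6 = 1.015906
f = 1.015906^(1/-0.0085) = exp(ln(1.015906)/-0.0085) = exp(0.01578/-0.0085)
f = exp(-1.8566) = 0.1562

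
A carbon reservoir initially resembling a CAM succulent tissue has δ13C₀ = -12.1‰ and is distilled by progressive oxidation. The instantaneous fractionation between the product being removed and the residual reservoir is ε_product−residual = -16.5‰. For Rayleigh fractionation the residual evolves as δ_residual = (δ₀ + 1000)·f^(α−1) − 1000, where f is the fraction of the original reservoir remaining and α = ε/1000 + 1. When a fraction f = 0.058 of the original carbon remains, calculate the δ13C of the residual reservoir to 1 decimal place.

35.4‰

Rayleigh residual: δ_res = (δ₀ + 1000)·f^(α−1) − 1000
α = ε/1000 + 1 = 0.98350, so α − 1 = -0.01650
f^(α−1) = 0.058^(-0.01650) = 1.048102
δ_res = (-12.1 + 1000) × 1.048102 − 1000 = 1035.420 − 1000 = 35.42‰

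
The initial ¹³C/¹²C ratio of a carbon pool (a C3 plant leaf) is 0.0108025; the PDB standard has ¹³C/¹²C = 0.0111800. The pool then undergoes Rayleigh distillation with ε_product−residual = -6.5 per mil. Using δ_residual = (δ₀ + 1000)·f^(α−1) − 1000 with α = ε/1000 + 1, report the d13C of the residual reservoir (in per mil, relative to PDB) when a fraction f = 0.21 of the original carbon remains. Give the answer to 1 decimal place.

-23.9 per mil

δ₀ = (0.0108025/0.0111800 − 1)×1000 = (0.966234 − 1)×1000 = -33.766 per mil
α − 1 = ε/1000 = -0.0065
f^(α−1) = 0.21^(-0.0065) = 1.010196
δ_res = (-33.766 + 1000) × 1.010196 − 1000 = 976.086 − 1000 = -23.91 per mil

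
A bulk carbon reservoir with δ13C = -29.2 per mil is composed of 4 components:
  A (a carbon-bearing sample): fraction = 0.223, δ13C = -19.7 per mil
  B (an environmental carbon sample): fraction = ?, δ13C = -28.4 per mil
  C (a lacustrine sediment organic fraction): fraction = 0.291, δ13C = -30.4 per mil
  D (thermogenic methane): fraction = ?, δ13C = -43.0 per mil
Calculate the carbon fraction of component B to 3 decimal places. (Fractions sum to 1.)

Let f_B and f_D be the unknown fractions; fractions sum to 1 so f_B + f_D = 0.486.
Mass balance: Σ fᵢ·δᵢ = δ_bulk ⇒ f_B·(-28.4) + f_D·(-43.0) = -29.2 − (-13.239) = -15.960
Substitute f_D = 0.486 − f_B:
f_B·(-28.4 − -43.0) = -15.960 − 0.486×(-43.0) = 4.938
f_B = 4.938 / 14.6 = 0.3382

0.338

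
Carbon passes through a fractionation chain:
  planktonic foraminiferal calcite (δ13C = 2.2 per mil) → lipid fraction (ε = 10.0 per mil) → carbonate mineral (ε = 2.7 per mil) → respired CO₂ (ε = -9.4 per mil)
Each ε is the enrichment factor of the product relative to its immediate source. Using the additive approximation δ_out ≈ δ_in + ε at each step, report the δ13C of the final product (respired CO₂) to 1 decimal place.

step 1: δ ≈ 2.2 + (10.0) = 12.2 per mil
step 2: δ ≈ 12.2 + (2.7) = 14.9 per mil
step 3: δ ≈ 14.9 + (-9.4) = 5.5 per mil

5.5 per mil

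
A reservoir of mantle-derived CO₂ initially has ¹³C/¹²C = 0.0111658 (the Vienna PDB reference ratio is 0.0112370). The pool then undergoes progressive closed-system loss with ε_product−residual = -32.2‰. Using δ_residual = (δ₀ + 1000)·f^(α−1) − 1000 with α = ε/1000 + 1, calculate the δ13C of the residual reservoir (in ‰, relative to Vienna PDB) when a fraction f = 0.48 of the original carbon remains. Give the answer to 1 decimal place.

δ₀ = (0.0111658/0.0112370 − 1)×1000 = (0.993664 − 1)×1000 = -6.336‰
α − 1 = ε/1000 = -0.0322
f^(α−1) = 0.48^(-0.0322) = 1.023915
δ_res = (-6.336 + 1000) × 1.023915 − 1000 = 1017.428 − 1000 = 17.43‰

17.4‰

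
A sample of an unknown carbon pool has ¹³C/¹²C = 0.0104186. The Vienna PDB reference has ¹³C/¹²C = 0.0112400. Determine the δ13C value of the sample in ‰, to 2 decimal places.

-73.08‰

δ13C = (R_sample / R_standard − 1) × 1000
R_sample / R_standard = 0.0104186 / 0.0112400 = 0.926922
δ13C = (0.926922 − 1) × 1000 = -73.078‰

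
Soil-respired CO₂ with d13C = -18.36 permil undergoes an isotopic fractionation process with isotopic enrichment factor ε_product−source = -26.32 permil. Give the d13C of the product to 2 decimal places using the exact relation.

-44.20 permil

To first order, δ_product ≈ δ_source + ε = -44.68 permil.
Exactly, δ_product = (δ_source + 1000)·(ε/1000 + 1) − 1000.
δ_product = (-18.36 + 1000) × (-26.32/1000 + 1) − 1000
δ_product = -44.197 permil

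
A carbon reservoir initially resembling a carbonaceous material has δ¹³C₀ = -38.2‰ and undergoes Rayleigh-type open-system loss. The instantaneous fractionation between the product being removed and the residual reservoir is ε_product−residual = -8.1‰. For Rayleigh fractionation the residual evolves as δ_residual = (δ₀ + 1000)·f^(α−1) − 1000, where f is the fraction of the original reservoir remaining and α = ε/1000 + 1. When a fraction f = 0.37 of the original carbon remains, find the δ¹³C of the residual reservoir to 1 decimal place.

-30.4‰

Rayleigh residual: δ_res = (δ₀ + 1000)·f^(α−1) − 1000
α = ε/1000 + 1 = 0.99190, so α − 1 = -0.00810
f^(α−1) = 0.37^(-0.00810) = 1.008086
δ_res = (-38.2 + 1000) × 1.008086 − 1000 = 969.577 − 1000 = -30.42‰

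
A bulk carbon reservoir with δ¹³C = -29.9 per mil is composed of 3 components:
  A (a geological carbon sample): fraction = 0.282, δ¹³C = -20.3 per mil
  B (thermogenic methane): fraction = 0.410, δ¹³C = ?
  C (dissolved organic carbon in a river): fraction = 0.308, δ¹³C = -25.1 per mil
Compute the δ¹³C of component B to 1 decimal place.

-40.1 per mil

Isotope mass balance: δ_bulk = Σ fᵢ·δᵢ.
-29.9 = 0.282×(-20.3) + 0.410×δ_B + 0.308×(-25.1)
0.410·δ_B = -29.9 − (-13.455) = -16.445
δ_B = -16.445 / 0.410 = -40.11 per mil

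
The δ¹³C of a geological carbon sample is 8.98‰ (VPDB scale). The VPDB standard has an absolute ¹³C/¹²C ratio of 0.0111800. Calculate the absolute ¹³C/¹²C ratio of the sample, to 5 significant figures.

0.011280

R_sample = R_standard × (δ¹³C/1000 + 1)
R_sample = 0.0111800 × (8.98/1000 + 1) = 0.0111800 × 1.008980
R_sample = 0.0112804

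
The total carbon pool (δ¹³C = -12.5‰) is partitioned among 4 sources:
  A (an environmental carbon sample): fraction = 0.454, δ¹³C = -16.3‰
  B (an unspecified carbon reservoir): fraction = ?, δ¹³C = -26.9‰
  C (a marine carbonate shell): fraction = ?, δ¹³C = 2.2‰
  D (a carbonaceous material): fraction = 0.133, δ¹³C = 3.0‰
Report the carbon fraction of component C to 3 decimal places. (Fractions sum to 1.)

Let f_C and f_B be the unknown fractions; fractions sum to 1 so f_C + f_B = 0.413.
Mass balance: Σ fᵢ·δᵢ = δ_bulk ⇒ f_C·(2.2) + f_B·(-26.9) = -12.5 − (-7.001) = -5.499
Substitute f_B = 0.413 − f_C:
f_C·(2.2 − -26.9) = -5.499 − 0.413×(-26.9) = 5.611
f_C = 5.611 / 29.1 = 0.1928

0.193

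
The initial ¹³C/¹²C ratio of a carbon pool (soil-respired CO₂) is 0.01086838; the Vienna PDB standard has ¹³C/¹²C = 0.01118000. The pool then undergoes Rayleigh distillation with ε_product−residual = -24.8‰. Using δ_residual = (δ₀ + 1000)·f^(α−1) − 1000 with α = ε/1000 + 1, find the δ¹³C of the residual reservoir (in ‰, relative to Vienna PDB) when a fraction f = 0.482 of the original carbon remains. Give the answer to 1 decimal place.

-10.1‰

δ₀ = (0.01086838/0.01118000 − 1)×1000 = (0.972127 − 1)×1000 = -27.873‰
α − 1 = ε/1000 = -0.0248
f^(α−1) = 0.482^(-0.0248) = 1.018264
δ_res = (-27.873 + 1000) × 1.018264 − 1000 = 989.882 − 1000 = -10.12‰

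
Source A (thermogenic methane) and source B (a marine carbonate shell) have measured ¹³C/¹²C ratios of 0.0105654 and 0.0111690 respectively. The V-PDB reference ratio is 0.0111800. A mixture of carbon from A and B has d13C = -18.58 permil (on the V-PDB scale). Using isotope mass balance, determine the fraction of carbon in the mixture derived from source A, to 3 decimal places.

0.326

δ_A = (0.0105654/0.0111800 − 1)×1000 = (0.945027 − 1)×1000 = -54.973 permil
δ_B = (0.0111690/0.0111800 − 1)×1000 = (0.999016 − 1)×1000 = -0.984 permil
f_A = (δ_mix − δ_B)/(δ_A − δ_B) = (-18.58 − (-0.984))/(-54.973 − (-0.984))
f_A = -17.596 / -53.989 = 0.3259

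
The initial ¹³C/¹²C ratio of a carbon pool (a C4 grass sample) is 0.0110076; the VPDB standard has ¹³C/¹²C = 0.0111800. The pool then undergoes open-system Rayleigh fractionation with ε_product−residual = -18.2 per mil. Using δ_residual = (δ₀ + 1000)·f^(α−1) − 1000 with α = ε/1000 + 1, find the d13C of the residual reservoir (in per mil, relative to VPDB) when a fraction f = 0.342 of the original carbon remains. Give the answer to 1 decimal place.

4.0 per mil

δ₀ = (0.0110076/0.0111800 − 1)×1000 = (0.984580 − 1)×1000 = -15.420 per mil
α − 1 = ε/1000 = -0.0182
f^(α−1) = 0.342^(-0.0182) = 1.019720
δ_res = (-15.420 + 1000) × 1.019720 − 1000 = 1003.995 − 1000 = 4.00 per mil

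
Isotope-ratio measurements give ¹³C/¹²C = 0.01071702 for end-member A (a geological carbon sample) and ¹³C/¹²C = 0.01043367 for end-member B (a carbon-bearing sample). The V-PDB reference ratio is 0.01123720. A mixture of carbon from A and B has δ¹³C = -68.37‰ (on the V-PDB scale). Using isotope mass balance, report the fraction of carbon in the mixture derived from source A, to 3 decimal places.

δ_A = (0.01071702/0.01123720 − 1)×1000 = (0.953709 − 1)×1000 = -46.291‰
δ_B = (0.01043367/0.01123720 − 1)×1000 = (0.928494 − 1)×1000 = -71.506‰
f_A = (δ_mix − δ_B)/(δ_A − δ_B) = (-68.37 − (-71.506))/(-46.291 − (-71.506))
f_A = 3.136 / 25.215 = 0.1244

0.124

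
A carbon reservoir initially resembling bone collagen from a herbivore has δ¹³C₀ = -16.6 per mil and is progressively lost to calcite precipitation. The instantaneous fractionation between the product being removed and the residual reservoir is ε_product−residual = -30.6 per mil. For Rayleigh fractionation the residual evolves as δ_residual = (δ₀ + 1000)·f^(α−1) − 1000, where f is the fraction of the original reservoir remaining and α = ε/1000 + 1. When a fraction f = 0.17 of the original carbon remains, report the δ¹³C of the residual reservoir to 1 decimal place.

Rayleigh residual: δ_res = (δ₀ + 1000)·f^(α−1) − 1000
α = ε/1000 + 1 = 0.96940, so α − 1 = -0.03060
f^(α−1) = 0.17^(-0.03060) = 1.055719
δ_res = (-16.6 + 1000) × 1.055719 − 1000 = 1038.194 − 1000 = 38.19 per mil

38.2 per mil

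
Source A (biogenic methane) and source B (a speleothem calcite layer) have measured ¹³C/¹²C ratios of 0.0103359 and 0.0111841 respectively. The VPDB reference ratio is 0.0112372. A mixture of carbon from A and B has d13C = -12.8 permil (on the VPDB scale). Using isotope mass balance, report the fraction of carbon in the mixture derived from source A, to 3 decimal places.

δ_A = (0.0103359/0.0112372 − 1)×1000 = (0.919793 − 1)×1000 = -80.207 permil
δ_B = (0.0111841/0.0112372 − 1)×1000 = (0.995275 − 1)×1000 = -4.725 permil
f_A = (δ_mix − δ_B)/(δ_A − δ_B) = (-12.8 − (-4.725))/(-80.207 − (-4.725))
f_A = -8.075 / -75.481 = 0.1070

0.107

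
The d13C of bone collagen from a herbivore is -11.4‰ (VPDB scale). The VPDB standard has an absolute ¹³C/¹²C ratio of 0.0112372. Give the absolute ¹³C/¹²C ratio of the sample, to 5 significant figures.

0.011109

R_sample = R_standard × (d13C/1000 + 1)
R_sample = 0.0112372 × (-11.4/1000 + 1) = 0.0112372 × 0.988600
R_sample = 0.0111091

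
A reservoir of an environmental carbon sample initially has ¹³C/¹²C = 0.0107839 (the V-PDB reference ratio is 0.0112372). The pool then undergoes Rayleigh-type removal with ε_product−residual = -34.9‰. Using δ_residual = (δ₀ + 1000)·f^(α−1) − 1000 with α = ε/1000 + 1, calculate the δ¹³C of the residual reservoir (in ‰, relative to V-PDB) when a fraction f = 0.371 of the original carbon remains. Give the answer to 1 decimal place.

δ₀ = (0.0107839/0.0112372 − 1)×1000 = (0.959661 − 1)×1000 = -40.339‰
α − 1 = ε/1000 = -0.0349
f^(α−1) = 0.371^(-0.0349) = 1.035211
δ_res = (-40.339 + 1000) × 1.035211 − 1000 = 993.451 − 1000 = -6.55‰

-6.5‰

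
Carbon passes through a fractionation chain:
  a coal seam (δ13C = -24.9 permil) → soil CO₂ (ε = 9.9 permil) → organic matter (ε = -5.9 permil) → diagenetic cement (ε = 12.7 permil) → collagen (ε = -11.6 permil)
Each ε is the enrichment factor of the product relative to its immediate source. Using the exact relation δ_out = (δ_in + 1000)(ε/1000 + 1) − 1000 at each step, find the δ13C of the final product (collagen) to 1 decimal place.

step 1: δ = (-24.90 + 1000)·(9.9/1000 + 1) − 1000 = -15.25 permil
step 2: δ = (-15.25 + 1000)·(-5.9/1000 + 1) − 1000 = -21.06 permil
step 3: δ = (-21.06 + 1000)·(12.7/1000 + 1) − 1000 = -8.62 permil
step 4: δ = (-8.62 + 1000)·(-11.6/1000 + 1) − 1000 = -20.12 permil

-20.1 permil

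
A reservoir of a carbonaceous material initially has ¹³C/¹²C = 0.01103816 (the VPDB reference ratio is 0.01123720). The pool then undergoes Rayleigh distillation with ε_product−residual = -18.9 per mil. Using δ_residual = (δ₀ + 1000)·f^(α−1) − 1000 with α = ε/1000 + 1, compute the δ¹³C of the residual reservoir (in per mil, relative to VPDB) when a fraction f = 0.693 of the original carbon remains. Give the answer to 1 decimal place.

δ₀ = (0.01103816/0.01123720 − 1)×1000 = (0.982287 − 1)×1000 = -17.713 per mil
α − 1 = ε/1000 = -0.0189
f^(α−1) = 0.693^(-0.0189) = 1.006955
δ_res = (-17.713 + 1000) × 1.006955 − 1000 = 989.119 − 1000 = -10.88 per mil

-10.9 per mil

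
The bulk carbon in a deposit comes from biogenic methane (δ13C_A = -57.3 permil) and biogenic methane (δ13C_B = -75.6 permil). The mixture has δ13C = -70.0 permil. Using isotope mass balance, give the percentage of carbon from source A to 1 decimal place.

δ_mix = f_A·δ_A + (1 − f_A)·δ_B  ⇒  f_A = (δ_mix − δ_B)/(δ_A − δ_B)
f_A = (-70.0 − (-75.6)) / (-57.3 − (-75.6))
f_A = 5.6 / 18.3 = 0.3060

30.6%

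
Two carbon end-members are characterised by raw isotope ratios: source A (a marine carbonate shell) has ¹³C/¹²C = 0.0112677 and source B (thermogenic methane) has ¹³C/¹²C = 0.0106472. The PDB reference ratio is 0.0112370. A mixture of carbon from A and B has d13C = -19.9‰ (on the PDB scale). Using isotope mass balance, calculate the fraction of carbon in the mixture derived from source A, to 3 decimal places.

δ_A = (0.0112677/0.0112370 − 1)×1000 = (1.002732 − 1)×1000 = 2.732‰
δ_B = (0.0106472/0.0112370 − 1)×1000 = (0.947513 − 1)×1000 = -52.487‰
f_A = (δ_mix − δ_B)/(δ_A − δ_B) = (-19.9 − (-52.487))/(2.732 − (-52.487))
f_A = 32.587 / 55.219 = 0.5901

0.590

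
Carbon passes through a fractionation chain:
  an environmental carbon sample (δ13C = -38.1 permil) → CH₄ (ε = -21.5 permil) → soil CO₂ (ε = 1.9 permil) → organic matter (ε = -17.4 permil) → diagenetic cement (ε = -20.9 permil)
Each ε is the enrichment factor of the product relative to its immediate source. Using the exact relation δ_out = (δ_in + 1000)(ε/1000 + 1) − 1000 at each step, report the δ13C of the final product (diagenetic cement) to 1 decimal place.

step 1: δ = (-38.10 + 1000)·(-21.5/1000 + 1) − 1000 = -58.78 permil
step 2: δ = (-58.78 + 1000)·(1.9/1000 + 1) − 1000 = -56.99 permil
step 3: δ = (-56.99 + 1000)·(-17.4/1000 + 1) − 1000 = -73.40 permil
step 4: δ = (-73.40 + 1000)·(-20.9/1000 + 1) − 1000 = -92.77 permil

-92.8 permil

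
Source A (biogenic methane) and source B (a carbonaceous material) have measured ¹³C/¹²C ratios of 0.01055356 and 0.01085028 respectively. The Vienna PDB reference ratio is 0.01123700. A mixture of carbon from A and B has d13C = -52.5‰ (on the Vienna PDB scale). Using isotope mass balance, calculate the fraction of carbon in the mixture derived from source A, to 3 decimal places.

0.685

δ_A = (0.01055356/0.01123700 − 1)×1000 = (0.939179 − 1)×1000 = -60.821‰
δ_B = (0.01085028/0.01123700 − 1)×1000 = (0.965585 − 1)×1000 = -34.415‰
f_A = (δ_mix − δ_B)/(δ_A − δ_B) = (-52.5 − (-34.415))/(-60.821 − (-34.415))
f_A = -18.085 / -26.406 = 0.6849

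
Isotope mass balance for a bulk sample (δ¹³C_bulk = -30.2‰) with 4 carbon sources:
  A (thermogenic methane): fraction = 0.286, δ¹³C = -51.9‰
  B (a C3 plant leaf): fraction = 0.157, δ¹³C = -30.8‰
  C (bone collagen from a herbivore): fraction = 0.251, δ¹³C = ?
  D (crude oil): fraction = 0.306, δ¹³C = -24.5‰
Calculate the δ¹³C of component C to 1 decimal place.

-12.0‰

Isotope mass balance: δ_bulk = Σ fᵢ·δᵢ.
-30.2 = 0.286×(-51.9) + 0.157×(-30.8) + 0.251×δ_C + 0.306×(-24.5)
0.251·δ_C = -30.2 − (-27.176) = -3.024
δ_C = -3.024 / 0.251 = -12.05‰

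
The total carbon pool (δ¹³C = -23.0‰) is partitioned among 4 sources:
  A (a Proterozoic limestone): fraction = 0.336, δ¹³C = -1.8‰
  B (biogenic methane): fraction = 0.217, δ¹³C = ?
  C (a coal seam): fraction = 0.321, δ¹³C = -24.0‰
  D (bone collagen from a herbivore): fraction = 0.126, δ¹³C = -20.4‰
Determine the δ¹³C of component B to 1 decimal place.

-55.9‰

Isotope mass balance: δ_bulk = Σ fᵢ·δᵢ.
-23.0 = 0.336×(-1.8) + 0.217×δ_B + 0.321×(-24.0) + 0.126×(-20.4)
0.217·δ_B = -23.0 − (-10.879) = -12.121
δ_B = -12.121 / 0.217 = -55.86‰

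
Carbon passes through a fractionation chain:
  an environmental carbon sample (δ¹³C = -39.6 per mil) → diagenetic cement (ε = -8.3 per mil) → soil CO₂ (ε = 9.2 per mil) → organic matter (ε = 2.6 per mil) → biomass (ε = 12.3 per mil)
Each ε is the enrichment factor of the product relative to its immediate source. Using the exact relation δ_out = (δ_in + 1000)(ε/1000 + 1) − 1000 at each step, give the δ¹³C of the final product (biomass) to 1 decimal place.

step 1: δ = (-39.60 + 1000)·(-8.3/1000 + 1) − 1000 = -47.57 per mil
step 2: δ = (-47.57 + 1000)·(9.2/1000 + 1) − 1000 = -38.81 per mil
step 3: δ = (-38.81 + 1000)·(2.6/1000 + 1) − 1000 = -36.31 per mil
step 4: δ = (-36.31 + 1000)·(12.3/1000 + 1) − 1000 = -24.46 per mil

-24.5 per mil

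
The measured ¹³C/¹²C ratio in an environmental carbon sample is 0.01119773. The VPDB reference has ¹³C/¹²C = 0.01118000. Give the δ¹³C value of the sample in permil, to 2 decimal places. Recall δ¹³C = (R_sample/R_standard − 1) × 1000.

δ¹³C = (R_sample / R_standard − 1) × 1000
R_sample / R_standard = 0.01119773 / 0.01118000 = 1.001586
δ¹³C = (1.001586 − 1) × 1000 = 1.586 permil

1.59 permil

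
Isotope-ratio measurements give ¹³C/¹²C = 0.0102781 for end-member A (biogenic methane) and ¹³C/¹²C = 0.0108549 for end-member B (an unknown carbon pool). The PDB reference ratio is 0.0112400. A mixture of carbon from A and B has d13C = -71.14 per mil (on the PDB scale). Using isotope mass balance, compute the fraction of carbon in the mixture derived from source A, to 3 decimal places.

δ_A = (0.0102781/0.0112400 − 1)×1000 = (0.914422 − 1)×1000 = -85.578 per mil
δ_B = (0.0108549/0.0112400 − 1)×1000 = (0.965738 − 1)×1000 = -34.262 per mil
f_A = (δ_mix − δ_B)/(δ_A − δ_B) = (-71.14 − (-34.262))/(-85.578 − (-34.262))
f_A = -36.878 / -51.317 = 0.7186

0.719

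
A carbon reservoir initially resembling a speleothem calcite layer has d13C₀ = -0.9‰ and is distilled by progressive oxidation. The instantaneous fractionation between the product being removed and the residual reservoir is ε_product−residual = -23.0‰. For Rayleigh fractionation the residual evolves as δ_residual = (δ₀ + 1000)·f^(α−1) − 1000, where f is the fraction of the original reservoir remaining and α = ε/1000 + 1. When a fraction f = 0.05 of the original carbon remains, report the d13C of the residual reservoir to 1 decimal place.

70.4‰

Rayleigh residual: δ_res = (δ₀ + 1000)·f^(α−1) − 1000
α = ε/1000 + 1 = 0.97700, so α − 1 = -0.02300
f^(α−1) = 0.05^(-0.02300) = 1.071331
δ_res = (-0.9 + 1000) × 1.071331 − 1000 = 1070.367 − 1000 = 70.37‰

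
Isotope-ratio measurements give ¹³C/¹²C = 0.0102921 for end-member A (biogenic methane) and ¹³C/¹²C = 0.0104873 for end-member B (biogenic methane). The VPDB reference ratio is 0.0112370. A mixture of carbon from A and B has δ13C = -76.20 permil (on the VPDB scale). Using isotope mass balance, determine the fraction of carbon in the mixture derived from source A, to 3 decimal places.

δ_A = (0.0102921/0.0112370 − 1)×1000 = (0.915912 − 1)×1000 = -84.088 permil
δ_B = (0.0104873/0.0112370 − 1)×1000 = (0.933283 − 1)×1000 = -66.717 permil
f_A = (δ_mix − δ_B)/(δ_A − δ_B) = (-76.20 − (-66.717))/(-84.088 − (-66.717))
f_A = -9.483 / -17.371 = 0.5459

0.546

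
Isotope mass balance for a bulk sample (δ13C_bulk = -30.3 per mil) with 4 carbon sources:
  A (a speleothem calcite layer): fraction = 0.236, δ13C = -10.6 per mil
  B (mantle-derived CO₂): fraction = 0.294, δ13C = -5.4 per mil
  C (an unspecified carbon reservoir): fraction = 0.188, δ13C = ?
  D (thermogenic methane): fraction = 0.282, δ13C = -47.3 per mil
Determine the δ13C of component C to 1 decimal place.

-68.5 per mil

Isotope mass balance: δ_bulk = Σ fᵢ·δᵢ.
-30.3 = 0.236×(-10.6) + 0.294×(-5.4) + 0.188×δ_C + 0.282×(-47.3)
0.188·δ_C = -30.3 − (-17.428) = -12.872
δ_C = -12.872 / 0.188 = -68.47 per mil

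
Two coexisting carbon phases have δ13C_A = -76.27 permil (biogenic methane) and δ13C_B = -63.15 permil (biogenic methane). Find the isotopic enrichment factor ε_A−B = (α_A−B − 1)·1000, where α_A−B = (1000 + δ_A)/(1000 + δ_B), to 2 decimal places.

-14.00 permil

α_A−B = (1000 + -76.27) / (1000 + -63.15) = 923.73 / 936.85 = 0.985996
ε_A−B = (0.985996 − 1) × 1000 = -14.004 permil
(The approximation ε ≈ δ_A − δ_B would give -13.12 permil.)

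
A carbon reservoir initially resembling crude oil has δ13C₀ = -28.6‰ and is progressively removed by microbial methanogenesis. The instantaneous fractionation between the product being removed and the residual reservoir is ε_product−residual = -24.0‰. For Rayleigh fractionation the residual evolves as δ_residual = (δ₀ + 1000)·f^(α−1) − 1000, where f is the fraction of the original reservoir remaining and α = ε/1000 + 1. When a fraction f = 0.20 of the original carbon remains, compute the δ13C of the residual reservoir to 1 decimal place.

Rayleigh residual: δ_res = (δ₀ + 1000)·f^(α−1) − 1000
α = ε/1000 + 1 = 0.97600, so α − 1 = -0.02400
f^(α−1) = 0.20^(-0.02400) = 1.039382
δ_res = (-28.6 + 1000) × 1.039382 − 1000 = 1009.656 − 1000 = 9.66‰

9.7‰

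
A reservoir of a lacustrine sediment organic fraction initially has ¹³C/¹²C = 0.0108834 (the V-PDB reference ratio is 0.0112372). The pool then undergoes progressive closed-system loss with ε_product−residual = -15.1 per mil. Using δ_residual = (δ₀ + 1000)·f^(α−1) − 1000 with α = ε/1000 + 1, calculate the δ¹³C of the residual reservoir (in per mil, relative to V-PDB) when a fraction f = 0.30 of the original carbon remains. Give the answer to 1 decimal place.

-13.7 per mil

δ₀ = (0.0108834/0.0112372 − 1)×1000 = (0.968515 − 1)×1000 = -31.485 per mil
α − 1 = ε/1000 = -0.0151
f^(α−1) = 0.30^(-0.0151) = 1.018346
δ_res = (-31.485 + 1000) × 1.018346 − 1000 = 986.284 − 1000 = -13.72 per mil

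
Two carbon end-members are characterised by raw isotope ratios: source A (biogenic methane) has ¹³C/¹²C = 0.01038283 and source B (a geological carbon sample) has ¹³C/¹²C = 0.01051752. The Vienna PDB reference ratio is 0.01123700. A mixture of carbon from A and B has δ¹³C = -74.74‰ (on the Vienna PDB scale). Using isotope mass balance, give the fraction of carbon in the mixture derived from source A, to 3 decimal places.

0.894

δ_A = (0.01038283/0.01123700 − 1)×1000 = (0.923986 − 1)×1000 = -76.014‰
δ_B = (0.01051752/0.01123700 − 1)×1000 = (0.935972 − 1)×1000 = -64.028‰
f_A = (δ_mix − δ_B)/(δ_A − δ_B) = (-74.74 − (-64.028))/(-76.014 − (-64.028))
f_A = -10.712 / -11.986 = 0.8937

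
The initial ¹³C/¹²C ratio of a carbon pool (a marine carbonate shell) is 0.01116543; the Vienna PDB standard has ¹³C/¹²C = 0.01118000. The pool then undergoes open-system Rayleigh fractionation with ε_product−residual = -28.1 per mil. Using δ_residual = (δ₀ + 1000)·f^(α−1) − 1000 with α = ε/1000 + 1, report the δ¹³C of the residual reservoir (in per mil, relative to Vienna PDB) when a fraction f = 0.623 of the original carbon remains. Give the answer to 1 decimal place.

δ₀ = (0.01116543/0.01118000 − 1)×1000 = (0.998697 − 1)×1000 = -1.303 per mil
α − 1 = ε/1000 = -0.0281
f^(α−1) = 0.623^(-0.0281) = 1.013386
δ_res = (-1.303 + 1000) × 1.013386 − 1000 = 1012.065 − 1000 = 12.07 per mil

12.1 per mil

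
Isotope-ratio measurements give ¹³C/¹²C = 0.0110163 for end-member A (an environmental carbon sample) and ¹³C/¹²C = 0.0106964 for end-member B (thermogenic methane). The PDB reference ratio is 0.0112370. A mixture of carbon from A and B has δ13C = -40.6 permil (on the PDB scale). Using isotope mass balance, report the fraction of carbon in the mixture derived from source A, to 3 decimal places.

0.264

δ_A = (0.0110163/0.0112370 − 1)×1000 = (0.980360 − 1)×1000 = -19.640 permil
δ_B = (0.0106964/0.0112370 − 1)×1000 = (0.951891 − 1)×1000 = -48.109 permil
f_A = (δ_mix − δ_B)/(δ_A − δ_B) = (-40.6 − (-48.109))/(-19.640 − (-48.109))
f_A = 7.509 / 28.468 = 0.2638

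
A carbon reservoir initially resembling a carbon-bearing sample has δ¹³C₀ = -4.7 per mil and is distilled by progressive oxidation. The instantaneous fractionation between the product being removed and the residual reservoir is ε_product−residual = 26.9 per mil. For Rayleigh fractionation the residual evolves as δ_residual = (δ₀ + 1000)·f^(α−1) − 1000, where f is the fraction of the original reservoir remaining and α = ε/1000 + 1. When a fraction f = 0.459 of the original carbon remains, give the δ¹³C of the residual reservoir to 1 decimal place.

-25.3 per mil

Rayleigh residual: δ_res = (δ₀ + 1000)·f^(α−1) − 1000
α = ε/1000 + 1 = 1.02690, so α − 1 = 0.02690
f^(α−1) = 0.459^(0.02690) = 0.979271
δ_res = (-4.7 + 1000) × 0.979271 − 1000 = 974.668 − 1000 = -25.33 per mil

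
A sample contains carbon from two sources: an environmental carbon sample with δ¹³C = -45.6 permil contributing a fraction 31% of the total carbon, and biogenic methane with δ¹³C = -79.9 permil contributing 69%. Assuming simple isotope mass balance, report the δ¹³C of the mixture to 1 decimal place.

δ_mix = f_A·δ_A + f_B·δ_B
δ_mix = 0.31 × (-45.6) + 0.69 × (-79.9)
δ_mix = -14.14 + -55.13 = -69.27 permil

-69.3 permil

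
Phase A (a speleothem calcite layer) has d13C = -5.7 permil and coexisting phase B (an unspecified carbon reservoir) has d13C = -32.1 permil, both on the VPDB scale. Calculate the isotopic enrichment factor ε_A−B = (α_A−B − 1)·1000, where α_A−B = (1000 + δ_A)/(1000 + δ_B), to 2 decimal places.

α_A−B = (1000 + -5.7) / (1000 + -32.1) = 994.3 / 967.9 = 1.027276
ε_A−B = (1.027276 − 1) × 1000 = 27.276 permil
(The approximation ε ≈ δ_A − δ_B would give 26.4 permil.)

27.28 permil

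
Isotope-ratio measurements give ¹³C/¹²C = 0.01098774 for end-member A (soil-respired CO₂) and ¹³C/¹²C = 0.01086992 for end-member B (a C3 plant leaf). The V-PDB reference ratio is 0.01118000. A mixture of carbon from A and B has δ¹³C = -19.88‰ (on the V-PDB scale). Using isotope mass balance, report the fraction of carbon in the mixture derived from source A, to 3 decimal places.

δ_A = (0.01098774/0.01118000 − 1)×1000 = (0.982803 − 1)×1000 = -17.197‰
δ_B = (0.01086992/0.01118000 − 1)×1000 = (0.972265 − 1)×1000 = -27.735‰
f_A = (δ_mix − δ_B)/(δ_A − δ_B) = (-19.88 − (-27.735))/(-17.197 − (-27.735))
f_A = 7.855 / 10.538 = 0.7454

0.745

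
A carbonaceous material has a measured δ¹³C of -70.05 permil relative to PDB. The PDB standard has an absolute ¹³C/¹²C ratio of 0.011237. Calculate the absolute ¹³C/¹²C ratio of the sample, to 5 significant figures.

R_sample = R_standard × (δ¹³C/1000 + 1)
R_sample = 0.011237 × (-70.05/1000 + 1) = 0.011237 × 0.929950
R_sample = 0.0104498

0.010450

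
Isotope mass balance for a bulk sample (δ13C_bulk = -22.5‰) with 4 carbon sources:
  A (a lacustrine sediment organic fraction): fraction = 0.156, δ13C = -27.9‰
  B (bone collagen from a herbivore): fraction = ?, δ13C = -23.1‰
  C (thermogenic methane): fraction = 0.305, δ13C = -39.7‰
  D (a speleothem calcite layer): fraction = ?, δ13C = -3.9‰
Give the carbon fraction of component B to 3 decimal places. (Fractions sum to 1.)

0.205

Let f_B and f_D be the unknown fractions; fractions sum to 1 so f_B + f_D = 0.539.
Mass balance: Σ fᵢ·δᵢ = δ_bulk ⇒ f_B·(-23.1) + f_D·(-3.9) = -22.5 − (-16.461) = -6.039
Substitute f_D = 0.539 − f_B:
f_B·(-23.1 − -3.9) = -6.039 − 0.539×(-3.9) = -3.937
f_B = -3.937 / -19.2 = 0.2051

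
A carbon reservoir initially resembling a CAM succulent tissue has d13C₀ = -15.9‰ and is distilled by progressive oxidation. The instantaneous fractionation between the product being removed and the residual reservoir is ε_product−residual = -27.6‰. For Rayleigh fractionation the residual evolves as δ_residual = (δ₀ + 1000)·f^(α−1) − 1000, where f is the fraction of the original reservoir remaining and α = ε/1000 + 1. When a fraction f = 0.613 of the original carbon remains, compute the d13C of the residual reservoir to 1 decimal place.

-2.5‰

Rayleigh residual: δ_res = (δ₀ + 1000)·f^(α−1) − 1000
α = ε/1000 + 1 = 0.97240, so α − 1 = -0.02760
f^(α−1) = 0.613^(-0.02760) = 1.013599
δ_res = (-15.9 + 1000) × 1.013599 − 1000 = 997.483 − 1000 = -2.52‰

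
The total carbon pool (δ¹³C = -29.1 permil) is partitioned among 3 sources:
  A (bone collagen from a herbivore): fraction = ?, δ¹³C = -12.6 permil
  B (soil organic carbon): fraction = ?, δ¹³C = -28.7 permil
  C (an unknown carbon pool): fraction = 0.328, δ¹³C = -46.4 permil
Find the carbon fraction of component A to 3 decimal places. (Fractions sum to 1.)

Let f_A and f_B be the unknown fractions; fractions sum to 1 so f_A + f_B = 0.672.
Mass balance: Σ fᵢ·δᵢ = δ_bulk ⇒ f_A·(-12.6) + f_B·(-28.7) = -29.1 − (-15.219) = -13.881
Substitute f_B = 0.672 − f_A:
f_A·(-12.6 − -28.7) = -13.881 − 0.672×(-28.7) = 5.406
f_A = 5.406 / 16.1 = 0.3358

0.336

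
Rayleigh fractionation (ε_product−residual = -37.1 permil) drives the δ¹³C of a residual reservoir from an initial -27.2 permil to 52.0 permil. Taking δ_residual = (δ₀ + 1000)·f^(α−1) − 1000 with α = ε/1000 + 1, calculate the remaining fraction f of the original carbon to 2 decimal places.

α − 1 = ε/1000 = -0.0371
(δ_res + 1000)/(δ₀ + 1000) = (52.0 + 1000)/(-27.2 + 1000) = 1052.0/972.8 = 1.081414
f = 1.081414^(1/-0.0371) = exp(ln(1.081414)/-0.0371) = exp(0.07827/-0.0371)
f = exp(-2.1097) = 0.1213

0.12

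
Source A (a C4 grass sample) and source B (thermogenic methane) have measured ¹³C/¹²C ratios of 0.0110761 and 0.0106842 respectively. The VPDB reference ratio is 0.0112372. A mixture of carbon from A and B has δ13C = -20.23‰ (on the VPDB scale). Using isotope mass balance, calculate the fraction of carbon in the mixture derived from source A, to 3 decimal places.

0.831

δ_A = (0.0110761/0.0112372 − 1)×1000 = (0.985664 − 1)×1000 = -14.336‰
δ_B = (0.0106842/0.0112372 − 1)×1000 = (0.950788 − 1)×1000 = -49.212‰
f_A = (δ_mix − δ_B)/(δ_A − δ_B) = (-20.23 − (-49.212))/(-14.336 − (-49.212))
f_A = 28.982 / 34.875 = 0.8310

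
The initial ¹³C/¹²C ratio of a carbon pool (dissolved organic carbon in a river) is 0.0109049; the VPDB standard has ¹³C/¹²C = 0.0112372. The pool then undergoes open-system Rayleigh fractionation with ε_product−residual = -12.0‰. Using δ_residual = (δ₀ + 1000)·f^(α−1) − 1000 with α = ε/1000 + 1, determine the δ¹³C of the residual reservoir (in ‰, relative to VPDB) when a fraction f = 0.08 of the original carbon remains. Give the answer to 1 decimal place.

δ₀ = (0.0109049/0.0112372 − 1)×1000 = (0.970429 − 1)×1000 = -29.571‰
α − 1 = ε/1000 = -0.0120
f^(α−1) = 0.08^(-0.0120) = 1.030773
δ_res = (-29.571 + 1000) × 1.030773 − 1000 = 1000.291 − 1000 = 0.29‰

0.3‰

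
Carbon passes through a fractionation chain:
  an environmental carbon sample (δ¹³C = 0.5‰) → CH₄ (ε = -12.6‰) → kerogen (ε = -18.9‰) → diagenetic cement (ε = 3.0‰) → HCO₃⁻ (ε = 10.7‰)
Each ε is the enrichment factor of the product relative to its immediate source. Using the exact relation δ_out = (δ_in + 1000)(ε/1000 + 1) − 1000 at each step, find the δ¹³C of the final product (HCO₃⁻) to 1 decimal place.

-17.5‰

step 1: δ = (0.50 + 1000)·(-12.6/1000 + 1) − 1000 = -12.11‰
step 2: δ = (-12.11 + 1000)·(-18.9/1000 + 1) − 1000 = -30.78‰
step 3: δ = (-30.78 + 1000)·(3.0/1000 + 1) − 1000 = -27.87‰
step 4: δ = (-27.87 + 1000)·(10.7/1000 + 1) − 1000 = -17.47‰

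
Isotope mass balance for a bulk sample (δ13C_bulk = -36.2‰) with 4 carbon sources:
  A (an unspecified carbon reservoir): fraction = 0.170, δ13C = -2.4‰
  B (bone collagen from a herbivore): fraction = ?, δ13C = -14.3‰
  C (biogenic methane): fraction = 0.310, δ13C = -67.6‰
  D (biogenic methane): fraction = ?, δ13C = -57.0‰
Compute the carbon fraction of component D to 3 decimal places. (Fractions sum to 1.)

Let f_D and f_B be the unknown fractions; fractions sum to 1 so f_D + f_B = 0.520.
Mass balance: Σ fᵢ·δᵢ = δ_bulk ⇒ f_D·(-57.0) + f_B·(-14.3) = -36.2 − (-21.364) = -14.836
Substitute f_B = 0.520 − f_D:
f_D·(-57.0 − -14.3) = -14.836 − 0.520×(-14.3) = -7.400
f_D = -7.400 / -42.7 = 0.1733

0.173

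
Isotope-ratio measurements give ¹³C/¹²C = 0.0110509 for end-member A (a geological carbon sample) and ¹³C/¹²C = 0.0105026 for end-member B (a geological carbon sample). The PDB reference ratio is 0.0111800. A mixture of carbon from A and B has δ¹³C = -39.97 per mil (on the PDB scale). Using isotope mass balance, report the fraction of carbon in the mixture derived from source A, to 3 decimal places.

δ_A = (0.0110509/0.0111800 − 1)×1000 = (0.988453 − 1)×1000 = -11.547 per mil
δ_B = (0.0105026/0.0111800 − 1)×1000 = (0.939410 − 1)×1000 = -60.590 per mil
f_A = (δ_mix − δ_B)/(δ_A − δ_B) = (-39.97 − (-60.590))/(-11.547 − (-60.590))
f_A = 20.620 / 49.043 = 0.4205

0.420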